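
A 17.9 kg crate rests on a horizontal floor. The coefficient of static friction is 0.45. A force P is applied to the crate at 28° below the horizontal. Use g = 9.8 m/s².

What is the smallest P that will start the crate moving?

N = m g + P sin α (the push presses the crate into the horizontal floor).
At impending slip, P cos α = μ_s N = μ_s (m g + P sin α).
Solving: P (cos α − μ_s sin α) = μ_s m g → P = 0.45×175/(cos 28° − 0.45 sin 28°) = 78.9/0.6717 = 118 N.

P ≈ 118 N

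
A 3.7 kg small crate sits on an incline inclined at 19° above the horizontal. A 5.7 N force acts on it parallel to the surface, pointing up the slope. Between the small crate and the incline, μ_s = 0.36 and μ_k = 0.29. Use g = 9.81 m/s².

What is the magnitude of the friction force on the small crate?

Normal force: N = m g cos θ = 3.7 × 9.81 × cos 19° = 34.32 N.
The friction needed for equilibrium is m g sin θ − P = 11.82 − 5.7 = 6.117 N, measured positive up-slope.
Static friction can supply at most μ_s N = 12.36 N.
Since |6.117| ≤ 12.36 N, the small crate remains in static equilibrium and friction takes exactly the required value.

f ≈ 6.12 N (up the incline)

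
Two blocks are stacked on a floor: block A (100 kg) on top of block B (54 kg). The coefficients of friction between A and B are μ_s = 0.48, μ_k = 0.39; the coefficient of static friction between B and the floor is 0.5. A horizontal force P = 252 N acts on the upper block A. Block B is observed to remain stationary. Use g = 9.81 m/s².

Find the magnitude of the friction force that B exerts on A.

f ≈ 252 N

The normal force B exerts on A is simply A's weight, N₁ = 981 N.
Maximum static friction on A from B: μ_s N₁ = 0.48×981 = 470.9 N.
Since P = 252 N ≤ 470.9 N, A does not slip on B; friction on A equals P = 252 N.
B experiences an equal 252 N forward from A (third law). B is in equilibrium, so the floor supplies f₂ = 252 N of static friction (limit μ_s(m_A+m_B)g = 755.4 N, not exceeded).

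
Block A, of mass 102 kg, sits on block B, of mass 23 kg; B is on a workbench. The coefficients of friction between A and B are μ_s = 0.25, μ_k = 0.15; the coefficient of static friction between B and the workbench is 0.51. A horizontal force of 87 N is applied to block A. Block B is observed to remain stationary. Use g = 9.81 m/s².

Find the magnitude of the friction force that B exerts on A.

f ≈ 87 N

Between the blocks, N₁ = m_A g = 1001 N.
So the A–B interface can sustain at most μ_s N₁ = 250.2 N of static friction.
Since P = 87 N ≤ 250.2 N, A does not slip on B; friction on A equals P = 87 N.
B experiences an equal 87 N forward from A (third law). B is in equilibrium, so the floor supplies f₂ = 87 N of static friction (limit μ_s(m_A+m_B)g = 625.4 N, not exceeded).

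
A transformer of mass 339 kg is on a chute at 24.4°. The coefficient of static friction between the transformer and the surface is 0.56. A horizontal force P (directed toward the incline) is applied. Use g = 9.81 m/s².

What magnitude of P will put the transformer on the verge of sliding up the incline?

P ≈ 4520 N

At impending motion up the slope, friction acts down-slope at its limit: f = μ_s N.
Perpendicular to the incline: N = m g cos θ + P sin θ.
Along the incline: P cos θ = m g sin θ + μ_s N = m g sin θ + μ_s (m g cos θ + P sin θ).
Solving, P (cos θ − μ_s sin θ) = m g (sin θ + μ_s cos θ), so P = 339×9.81×(sin 24.4° + 0.56 cos 24.4°)/(cos 24.4° − 0.56 sin 24.4°) = 3330×0.9231/0.6793 = 4520 N.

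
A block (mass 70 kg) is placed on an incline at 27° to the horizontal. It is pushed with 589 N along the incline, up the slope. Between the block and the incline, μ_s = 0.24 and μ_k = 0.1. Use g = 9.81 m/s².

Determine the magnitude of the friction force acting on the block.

f ≈ 61.2 N (down the incline)

Perpendicular to the surface, N = m g cos θ = 70·9.81·cos 27° = 611.9 N.
Parallel to the incline, ΣF = 0 gives f = m g sin θ − P = 311.8 − 589 = -277.2 N (up-slope positive).
The static-friction ceiling is μ_s N = 0.24 × 611.9 = 146.8 N.
|-277.2| exceeds 146.8 N, so the block slips up-slope; friction is kinetic, f = μ_k N = 0.1×611.9 = 61.2 N.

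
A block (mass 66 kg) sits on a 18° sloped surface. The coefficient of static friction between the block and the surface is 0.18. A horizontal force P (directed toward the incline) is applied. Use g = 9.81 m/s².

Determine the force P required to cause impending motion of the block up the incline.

At impending motion up the slope, friction acts down-slope at its limit: f = μ_s N.
Perpendicular to the incline: N = m g cos θ + P sin θ.
Along the incline: P cos θ = m g sin θ + μ_s N = m g sin θ + μ_s (m g cos θ + P sin θ).
Solving, P (cos θ − μ_s sin θ) = m g (sin θ + μ_s cos θ), so P = 66×9.81×(sin 18° + 0.18 cos 18°)/(cos 18° − 0.18 sin 18°) = 647×0.4802/0.8954 = 347 N.

P ≈ 347 N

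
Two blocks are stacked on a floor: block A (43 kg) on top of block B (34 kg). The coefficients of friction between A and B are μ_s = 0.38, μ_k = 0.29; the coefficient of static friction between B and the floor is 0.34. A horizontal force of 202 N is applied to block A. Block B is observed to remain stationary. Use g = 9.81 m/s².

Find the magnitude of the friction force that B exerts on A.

f ≈ 122 N

The normal force B exerts on A is simply A's weight, N₁ = 421.8 N.
Maximum static friction on A from B: μ_s N₁ = 0.38×421.8 = 160.3 N.
Since P = 202 N > 160.3 N, A slides on B; the A–B friction is kinetic: f₁ = μ_k N₁ = 0.29×421.8 = 122 N.
By Newton's third law B feels 122 N forward from A. With B stationary, the floor's static friction on B balances it: f₂ = 122 N (well within μ_s(m_A+m_B)g = 256.8 N).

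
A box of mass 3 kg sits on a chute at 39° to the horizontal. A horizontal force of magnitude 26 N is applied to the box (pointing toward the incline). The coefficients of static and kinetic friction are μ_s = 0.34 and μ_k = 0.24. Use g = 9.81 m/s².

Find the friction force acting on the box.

Resolve perpendicular to the incline: N = m g cos θ + P sin θ = 3×9.81×cos 39° + 26×sin 39° = 39.23 N.
Along the incline, the net driving force (taking up-slope positive) is P cos θ − m g sin θ = 20.21 − 18.52 = 1.685 N, so equilibrium requires friction f = -1.685 N (down-slope).
The limit of static friction is μ_s N = 13.34 N.
|f_req| = 1.685 ≤ 13.34 N → the box is in equilibrium; friction equals the required value.

f ≈ 1.68 N (down the incline)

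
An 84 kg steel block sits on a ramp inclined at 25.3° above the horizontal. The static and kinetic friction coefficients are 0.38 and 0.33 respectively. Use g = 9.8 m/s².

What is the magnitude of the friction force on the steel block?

Perpendicular to the surface, N = m g cos θ = 84·9.8·cos 25.3° = 744.2 N.
For equilibrium along the incline, friction must balance the weight component: f = m g sin θ = 351.8 N up the slope.
The static-friction ceiling is μ_s N = 0.38 × 744.2 = 282.8 N.
Since |351.8| > 282.8 N, static friction cannot hold it; the steel block slides down the incline and kinetic friction applies: f = μ_k N = 0.33 × 744.2 = 246 N.

f ≈ 246 N (up the incline)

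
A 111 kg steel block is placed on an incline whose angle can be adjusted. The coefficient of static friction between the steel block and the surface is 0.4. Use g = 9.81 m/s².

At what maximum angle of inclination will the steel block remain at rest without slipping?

At the slip threshold, m g sin θ = μ_s · m g cos θ, so tan θ = μ_s.
θ_max = arctan(0.4) = 21.8°.

θ_max ≈ 21.8°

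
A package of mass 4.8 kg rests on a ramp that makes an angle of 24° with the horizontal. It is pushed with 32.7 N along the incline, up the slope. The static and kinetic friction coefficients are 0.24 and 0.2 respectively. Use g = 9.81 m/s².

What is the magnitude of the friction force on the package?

Normal force: N = m g cos θ = 4.8 × 9.81 × cos 24° = 43.02 N.
The friction needed for equilibrium is m g sin θ − P = 19.15 − 32.7 = -13.55 N, measured positive up-slope.
Maximum static friction available: μ_s N = 0.24 × 43.02 = 10.32 N.
|-13.55| exceeds 10.32 N, so the package slips up-slope; friction is kinetic, f = μ_k N = 0.2×43.02 = 8.6 N.

f ≈ 8.6 N (down the incline)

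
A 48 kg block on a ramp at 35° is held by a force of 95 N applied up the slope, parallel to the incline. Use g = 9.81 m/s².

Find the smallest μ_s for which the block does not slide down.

μ_s,min ≈ 0.454

N = m g cos θ = 385.7 N.
Friction must make up the shortfall along the incline: f = m g sin θ − P = 270.1 − 95 = 175.1 N.
At the threshold f = μ_s N, so μ_s,min = 175.1/385.7 = 0.454.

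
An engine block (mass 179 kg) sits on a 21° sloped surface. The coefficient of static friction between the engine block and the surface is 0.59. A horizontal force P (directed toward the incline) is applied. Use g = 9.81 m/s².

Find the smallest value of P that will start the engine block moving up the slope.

At impending motion up the slope, friction acts down-slope at its limit: f = μ_s N.
Perpendicular to the incline: N = m g cos θ + P sin θ.
Along the incline: P cos θ = m g sin θ + μ_s N = m g sin θ + μ_s (m g cos θ + P sin θ).
Solving, P (cos θ − μ_s sin θ) = m g (sin θ + μ_s cos θ), so P = 179×9.81×(sin 21° + 0.59 cos 21°)/(cos 21° − 0.59 sin 21°) = 1760×0.9092/0.7221 = 2210 N.

P ≈ 2210 N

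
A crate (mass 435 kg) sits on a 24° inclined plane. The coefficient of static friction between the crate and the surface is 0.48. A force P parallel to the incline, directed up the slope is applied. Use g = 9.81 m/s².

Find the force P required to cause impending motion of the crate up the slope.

At impending motion up the slope, friction acts down-slope at its limit: f = μ_s N.
P is parallel to the surface, so N = m g cos θ = 3900 N.
Along the incline: P = m g sin θ + μ_s N = 1740 + 0.48×3900 = 3610 N.

P ≈ 3610 N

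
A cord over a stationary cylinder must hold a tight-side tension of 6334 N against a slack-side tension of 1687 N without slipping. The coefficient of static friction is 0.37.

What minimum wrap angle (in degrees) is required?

β_min ≈ 205°

T₂/T₁ = e^{μβ} → β = ln(T₂/T₁)/μ.
β = ln(6334/1687)/0.37 = 1.323/0.37 = 3.576 rad.
In degrees: β = 3.576 × 180/π = 205°.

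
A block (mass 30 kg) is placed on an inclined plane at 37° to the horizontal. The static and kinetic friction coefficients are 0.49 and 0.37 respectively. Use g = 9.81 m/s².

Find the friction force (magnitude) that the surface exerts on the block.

f ≈ 87 N (up the incline)

The normal reaction is N = m g cos θ = 235 N.
For equilibrium along the incline, friction must balance the weight component: f = m g sin θ = 177.1 N up the slope.
The static-friction ceiling is μ_s N = 0.49 × 235 = 115.2 N.
Since |177.1| > 115.2 N, static friction cannot hold it; the block slides down the incline and kinetic friction applies: f = μ_k N = 0.37 × 235 = 87 N.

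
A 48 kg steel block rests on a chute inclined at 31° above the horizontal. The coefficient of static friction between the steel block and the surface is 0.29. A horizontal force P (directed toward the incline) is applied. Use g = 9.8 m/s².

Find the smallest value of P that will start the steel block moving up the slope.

At impending motion up the slope, friction acts down-slope at its limit: f = μ_s N.
Perpendicular to the incline: N = m g cos θ + P sin θ.
Along the incline: P cos θ = m g sin θ + μ_s N = m g sin θ + μ_s (m g cos θ + P sin θ).
Solving, P (cos θ − μ_s sin θ) = m g (sin θ + μ_s cos θ), so P = 48×9.8×(sin 31° + 0.29 cos 31°)/(cos 31° − 0.29 sin 31°) = 470×0.7636/0.7078 = 507 N.

P ≈ 507 N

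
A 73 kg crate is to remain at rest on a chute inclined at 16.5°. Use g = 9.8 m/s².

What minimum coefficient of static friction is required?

At the slip threshold m g sin θ = μ_s m g cos θ, so μ_s,min = tan θ.
μ_s,min = tan 16.5° = 0.296.

μ_s,min ≈ 0.296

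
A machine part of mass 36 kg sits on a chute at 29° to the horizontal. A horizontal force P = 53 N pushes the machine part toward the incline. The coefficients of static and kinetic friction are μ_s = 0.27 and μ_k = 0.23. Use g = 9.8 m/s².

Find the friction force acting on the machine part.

f ≈ 76.9 N (up the incline)

Normal direction: N = m g cos θ + P sin θ = 334.3 N.
Along the incline, the net driving force (taking up-slope positive) is P cos θ − m g sin θ = 46.35 − 171 = -124.7 N, so equilibrium requires friction f = 124.7 N (up-slope).
Maximum static friction: μ_s N = 0.27 × 334.3 = 90.25 N.
The required 124.7 N exceeds the static limit, so the machine part slides down-slope and f = μ_k N = 0.23×334.3 = 76.9 N.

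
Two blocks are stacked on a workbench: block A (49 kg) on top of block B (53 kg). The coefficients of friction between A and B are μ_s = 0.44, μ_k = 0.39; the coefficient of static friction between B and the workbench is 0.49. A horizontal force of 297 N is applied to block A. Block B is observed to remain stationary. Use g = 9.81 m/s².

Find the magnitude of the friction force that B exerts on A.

Between the blocks, N₁ = m_A g = 480.7 N.
So the A–B interface can sustain at most μ_s N₁ = 211.5 N of static friction.
Since P = 297 N > 211.5 N, A slides on B; the A–B friction is kinetic: f₁ = μ_k N₁ = 0.39×480.7 = 187 N.
By Newton's third law B feels 187 N forward from A. With B stationary, the floor's static friction on B balances it: f₂ = 187 N (well within μ_s(m_A+m_B)g = 490.3 N).

f ≈ 187 N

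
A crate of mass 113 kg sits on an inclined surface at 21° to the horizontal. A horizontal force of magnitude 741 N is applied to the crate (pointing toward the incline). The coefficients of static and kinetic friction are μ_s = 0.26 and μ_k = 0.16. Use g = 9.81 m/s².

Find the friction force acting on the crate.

f ≈ 295 N (down the incline)

The horizontal push has a component P sin θ into the surface, so N = m g cos θ + P sin θ = 1035 + 265.6 = 1300 N.
Parallel to the incline: P cos θ − m g sin θ = 691.8 − 397.3 = 294.5 N; the friction needed to balance this is 294.5 N acting down the slope.
The limit of static friction is μ_s N = 338.1 N.
|f_req| = 294.5 ≤ 338.1 N → the crate is in equilibrium; friction equals the required value.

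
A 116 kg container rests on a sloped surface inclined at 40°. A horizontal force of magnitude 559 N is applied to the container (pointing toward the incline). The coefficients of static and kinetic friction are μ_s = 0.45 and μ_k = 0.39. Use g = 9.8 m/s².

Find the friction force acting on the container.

f ≈ 303 N (up the incline)

The horizontal push has a component P sin θ into the surface, so N = m g cos θ + P sin θ = 870.8 + 359.3 = 1230 N.
Parallel to the incline: P cos θ − m g sin θ = 428.2 − 730.7 = -302.5 N; the friction needed to balance this is 302.5 N acting up the slope.
Maximum static friction: μ_s N = 0.45 × 1230 = 553.6 N.
Since 302.5 N is within the 553.6 N limit, the container stays put and friction is exactly 303 N.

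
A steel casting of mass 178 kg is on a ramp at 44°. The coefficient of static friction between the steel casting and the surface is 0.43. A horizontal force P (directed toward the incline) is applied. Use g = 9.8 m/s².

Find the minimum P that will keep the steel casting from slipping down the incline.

P_min ≈ 660 N

The steel casting tends to slide down (tan θ > μ_s), so at the point of impending slip friction acts up-slope at its limit: f = μ_s N.
Perpendicular to the incline: N = m g cos θ + P sin θ.
Along the incline: P cos θ + μ_s N = m g sin θ, i.e. P cos θ + μ_s (m g cos θ + P sin θ) = m g sin θ.
Solving, P (cos θ + μ_s sin θ) = m g (sin θ − μ_s cos θ), so P = 1740×0.3853/1.018 = 660 N.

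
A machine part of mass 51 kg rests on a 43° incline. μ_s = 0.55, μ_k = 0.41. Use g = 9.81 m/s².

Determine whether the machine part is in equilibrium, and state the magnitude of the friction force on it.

f ≈ 150 N

N = m g cos θ = 366 N.
Down-slope weight component: m g sin θ = 341 N.
μ_s N = 201 N.
341 > 201 N, so it slides; kinetic friction f = μ_k N = 0.41×366 = 150 N.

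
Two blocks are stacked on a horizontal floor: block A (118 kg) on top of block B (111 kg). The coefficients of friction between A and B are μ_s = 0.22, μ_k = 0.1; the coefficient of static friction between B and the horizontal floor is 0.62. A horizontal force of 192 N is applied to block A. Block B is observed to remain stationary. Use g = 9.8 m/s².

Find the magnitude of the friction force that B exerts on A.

f ≈ 192 N

The normal force B exerts on A is simply A's weight, N₁ = 1156 N.
So the A–B interface can sustain at most μ_s N₁ = 254.4 N of static friction.
Since P = 192 N ≤ 254.4 N, A does not slip on B; friction on A equals P = 192 N.
B experiences an equal 192 N forward from A (third law). B is in equilibrium, so the floor supplies f₂ = 192 N of static friction (limit μ_s(m_A+m_B)g = 1391 N, not exceeded).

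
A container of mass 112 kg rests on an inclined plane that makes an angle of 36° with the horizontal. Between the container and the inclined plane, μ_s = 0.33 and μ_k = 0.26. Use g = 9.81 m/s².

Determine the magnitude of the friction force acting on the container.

f ≈ 231 N (up the incline)

Normal force: N = m g cos θ = 112 × 9.81 × cos 36° = 888.9 N.
Along the slope the weight component is m g sin θ = 645.8 N; friction must supply exactly this, acting up-slope.
The static-friction ceiling is μ_s N = 0.33 × 888.9 = 293.3 N.
|645.8| exceeds 293.3 N, so the container slips down-slope; friction is kinetic, f = μ_k N = 0.26×888.9 = 231 N.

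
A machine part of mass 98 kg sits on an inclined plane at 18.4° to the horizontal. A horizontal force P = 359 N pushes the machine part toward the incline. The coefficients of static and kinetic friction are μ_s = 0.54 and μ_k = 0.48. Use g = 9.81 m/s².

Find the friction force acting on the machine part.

f ≈ 37.2 N (down the incline)

Resolve perpendicular to the incline: N = m g cos θ + P sin θ = 98×9.81×cos 18.4° + 359×sin 18.4° = 1026 N.
Parallel to the incline: P cos θ − m g sin θ = 340.6 − 303.5 = 37.19 N; the friction needed to balance this is 37.19 N acting down the slope.
The limit of static friction is μ_s N = 553.8 N.
Since 37.19 N is within the 553.8 N limit, the machine part stays put and friction is exactly 37.2 N.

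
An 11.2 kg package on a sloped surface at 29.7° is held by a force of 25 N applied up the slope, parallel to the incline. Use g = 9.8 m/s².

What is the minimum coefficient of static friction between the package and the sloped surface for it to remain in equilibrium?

N = m g cos θ = 95.34 N.
Friction must make up the shortfall along the incline: f = m g sin θ − P = 54.38 − 25 = 29.38 N.
At the threshold f = μ_s N, so μ_s,min = 29.38/95.34 = 0.308.

μ_s,min ≈ 0.308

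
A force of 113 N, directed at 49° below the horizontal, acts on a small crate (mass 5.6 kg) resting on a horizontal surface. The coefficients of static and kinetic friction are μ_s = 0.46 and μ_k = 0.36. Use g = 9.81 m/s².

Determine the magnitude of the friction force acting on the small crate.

f ≈ 50.5 N

N = m g + P sin α = 54.94 + 113×sin 49° = 140.2 N.
For equilibrium, f = P cos α = 113×cos 49° = 74.13 N.
The static-friction limit is μ_s N = 64.5 N.
74.13 > 64.5 N → the small crate slides; f = μ_k N = 0.36×140.2 = 50.5 N.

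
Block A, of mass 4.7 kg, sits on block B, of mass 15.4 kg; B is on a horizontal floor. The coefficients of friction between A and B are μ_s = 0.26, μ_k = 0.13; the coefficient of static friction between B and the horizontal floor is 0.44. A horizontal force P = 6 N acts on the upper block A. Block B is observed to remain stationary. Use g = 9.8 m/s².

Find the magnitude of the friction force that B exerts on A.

f ≈ 6 N

Between the blocks, N₁ = m_A g = 46.06 N.
So the A–B interface can sustain at most μ_s N₁ = 11.98 N of static friction.
P = 6 N is within that limit, so A and B move together (both at rest); the A–B friction is simply f₁ = P = 6 N.
B experiences an equal 6 N forward from A (third law). B is in equilibrium, so the floor supplies f₂ = 6 N of static friction (limit μ_s(m_A+m_B)g = 86.67 N, not exceeded).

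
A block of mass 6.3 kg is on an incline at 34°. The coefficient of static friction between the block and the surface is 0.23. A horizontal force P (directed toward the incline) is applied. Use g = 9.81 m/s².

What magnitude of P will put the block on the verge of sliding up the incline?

P ≈ 66.2 N

At impending motion up the slope, friction acts down-slope at its limit: f = μ_s N.
Perpendicular to the incline: N = m g cos θ + P sin θ.
Along the incline: P cos θ = m g sin θ + μ_s N = m g sin θ + μ_s (m g cos θ + P sin θ).
Solving, P (cos θ − μ_s sin θ) = m g (sin θ + μ_s cos θ), so P = 6.3×9.81×(sin 34° + 0.23 cos 34°)/(cos 34° − 0.23 sin 34°) = 61.8×0.7499/0.7004 = 66.2 N.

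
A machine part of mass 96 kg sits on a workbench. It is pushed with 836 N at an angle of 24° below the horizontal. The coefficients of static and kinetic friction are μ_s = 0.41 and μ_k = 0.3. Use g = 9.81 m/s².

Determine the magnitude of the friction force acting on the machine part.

f ≈ 385 N

Vertical equilibrium gives N = m g + P sin α = 1282 N.
Horizontally, friction must balance P cos α = 763.7 N.
μ_s N = 0.41 × 1282 = 525.5 N.
The required friction exceeds μ_s N, so the machine part moves and f = μ_k N = 385 N.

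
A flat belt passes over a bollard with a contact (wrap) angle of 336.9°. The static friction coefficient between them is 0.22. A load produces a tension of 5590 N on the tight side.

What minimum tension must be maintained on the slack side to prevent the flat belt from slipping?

Capstan equation at impending slip: T_tight/T_slack = e^{μβ}.
β = 336.9° = 5.88 rad; e^{μβ} = e^{0.22×5.88} = 3.646.
T_slack = T_tight / e^{μβ} = 5590 / 3.646 = 1530 N.

T_min ≈ 1530 N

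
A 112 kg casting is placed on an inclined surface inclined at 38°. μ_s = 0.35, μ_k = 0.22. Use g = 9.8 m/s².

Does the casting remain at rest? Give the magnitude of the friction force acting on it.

N = m g cos θ = 865 N.
Down-slope weight component: m g sin θ = 676 N.
μ_s N = 303 N.
676 > 303 N, so it slides; kinetic friction f = μ_k N = 0.22×865 = 190 N.

f ≈ 190 N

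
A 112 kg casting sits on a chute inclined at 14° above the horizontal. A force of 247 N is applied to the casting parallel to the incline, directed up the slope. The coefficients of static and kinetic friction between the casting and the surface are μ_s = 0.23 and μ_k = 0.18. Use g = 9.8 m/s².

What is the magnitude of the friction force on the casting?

f ≈ 18.5 N (up the incline)

Normal force: N = m g cos θ = 112 × 9.8 × cos 14° = 1065 N.
For equilibrium along the incline the friction force must supply f = m g sin θ − P = 265.5 − 247 = 18.53 N (positive meaning up-slope).
The static-friction ceiling is μ_s N = 0.23 × 1065 = 244.9 N.
Since |18.53| ≤ 244.9 N, no slip — friction simply equals what equilibrium demands.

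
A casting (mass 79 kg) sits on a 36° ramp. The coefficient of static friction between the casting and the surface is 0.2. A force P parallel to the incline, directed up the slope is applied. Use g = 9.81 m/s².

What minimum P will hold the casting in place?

The casting tends to slide down (tan θ > μ_s), so at the point of impending slip friction acts up-slope at its limit: f = μ_s N.
P is parallel to the surface, so N = m g cos θ = 627 N.
Along the incline: P + μ_s N = m g sin θ, so P = 456 − 0.2×627 = 330 N.

P_min ≈ 330 N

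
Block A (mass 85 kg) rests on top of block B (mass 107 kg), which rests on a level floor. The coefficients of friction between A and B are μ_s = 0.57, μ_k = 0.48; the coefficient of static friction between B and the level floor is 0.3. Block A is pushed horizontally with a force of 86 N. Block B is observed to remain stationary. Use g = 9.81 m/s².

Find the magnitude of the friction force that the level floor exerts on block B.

f ≈ 86 N

The normal force B exerts on A is simply A's weight, N₁ = 833.9 N.
Maximum static friction on A from B: μ_s N₁ = 0.57×833.9 = 475.3 N.
Since P = 86 N ≤ 475.3 N, A does not slip on B; friction on A equals P = 86 N.
B experiences an equal 86 N forward from A (third law). B is in equilibrium, so the floor supplies f₂ = 86 N of static friction (limit μ_s(m_A+m_B)g = 565.1 N, not exceeded).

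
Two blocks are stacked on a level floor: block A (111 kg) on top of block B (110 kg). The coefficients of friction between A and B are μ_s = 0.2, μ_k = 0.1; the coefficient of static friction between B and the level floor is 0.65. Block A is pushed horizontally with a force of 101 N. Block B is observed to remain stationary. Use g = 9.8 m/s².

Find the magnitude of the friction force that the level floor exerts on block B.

f ≈ 101 N

Between the blocks, N₁ = m_A g = 1088 N.
Maximum static friction on A from B: μ_s N₁ = 0.2×1088 = 217.6 N.
P = 101 N is within that limit, so A and B move together (both at rest); the A–B friction is simply f₁ = P = 101 N.
B experiences an equal 101 N forward from A (third law). B is in equilibrium, so the floor supplies f₂ = 101 N of static friction (limit μ_s(m_A+m_B)g = 1408 N, not exceeded).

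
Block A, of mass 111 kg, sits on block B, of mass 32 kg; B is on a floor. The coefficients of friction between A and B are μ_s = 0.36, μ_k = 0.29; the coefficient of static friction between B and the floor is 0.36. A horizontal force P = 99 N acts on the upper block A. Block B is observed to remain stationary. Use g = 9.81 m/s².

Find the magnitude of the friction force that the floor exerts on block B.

f ≈ 99 N

Between the blocks, N₁ = m_A g = 1089 N.
Maximum static friction on A from B: μ_s N₁ = 0.36×1089 = 392 N.
Since P = 99 N ≤ 392 N, A does not slip on B; friction on A equals P = 99 N.
B experiences an equal 99 N forward from A (third law). B is in equilibrium, so the floor supplies f₂ = 99 N of static friction (limit μ_s(m_A+m_B)g = 505 N, not exceeded).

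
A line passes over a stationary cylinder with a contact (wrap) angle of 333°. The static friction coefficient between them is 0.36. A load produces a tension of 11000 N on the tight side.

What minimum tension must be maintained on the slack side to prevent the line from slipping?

T_min ≈ 1360 N

Capstan equation at impending slip: T_tight/T_slack = e^{μβ}.
β = 333° = 5.812 rad; e^{μβ} = e^{0.36×5.812} = 8.104.
T_slack = T_tight / e^{μβ} = 11000 / 8.104 = 1360 N.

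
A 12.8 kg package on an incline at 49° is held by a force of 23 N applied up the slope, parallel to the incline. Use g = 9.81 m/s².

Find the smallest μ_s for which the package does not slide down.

μ_s,min ≈ 0.871

N = m g cos θ = 82.38 N.
Friction must make up the shortfall along the incline: f = m g sin θ − P = 94.77 − 23 = 71.77 N.
At the threshold f = μ_s N, so μ_s,min = 71.77/82.38 = 0.871.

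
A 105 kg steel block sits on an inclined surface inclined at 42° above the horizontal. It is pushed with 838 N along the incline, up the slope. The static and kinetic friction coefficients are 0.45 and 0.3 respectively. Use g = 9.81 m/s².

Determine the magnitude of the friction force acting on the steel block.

Perpendicular to the surface, N = m g cos θ = 105·9.81·cos 42° = 765.5 N.
Parallel to the incline, ΣF = 0 gives f = m g sin θ − P = 689.2 − 838 = -148.8 N (up-slope positive).
The static-friction ceiling is μ_s N = 0.45 × 765.5 = 344.5 N.
Since |-148.8| ≤ 344.5 N, static friction is sufficient; f equals the required value, not μ_s N.

f ≈ 149 N (down the incline)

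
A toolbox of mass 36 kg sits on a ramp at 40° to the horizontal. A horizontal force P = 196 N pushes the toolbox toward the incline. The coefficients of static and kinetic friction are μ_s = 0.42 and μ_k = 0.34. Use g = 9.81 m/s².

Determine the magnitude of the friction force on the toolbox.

f ≈ 76.9 N (up the incline)

Normal direction: N = m g cos θ + P sin θ = 396.5 N.
Parallel to the incline: P cos θ − m g sin θ = 150.1 − 227 = -76.86 N; the friction needed to balance this is 76.86 N acting up the slope.
Maximum static friction: μ_s N = 0.42 × 396.5 = 166.5 N.
|f_req| = 76.86 ≤ 166.5 N → the toolbox is in equilibrium; friction equals the required value.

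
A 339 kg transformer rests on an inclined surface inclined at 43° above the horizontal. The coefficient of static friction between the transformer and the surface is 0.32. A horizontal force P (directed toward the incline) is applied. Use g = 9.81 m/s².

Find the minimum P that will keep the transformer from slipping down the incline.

P_min ≈ 1570 N

The transformer tends to slide down (tan θ > μ_s), so at the point of impending slip friction acts up-slope at its limit: f = μ_s N.
Perpendicular to the incline: N = m g cos θ + P sin θ.
Along the incline: P cos θ + μ_s N = m g sin θ, i.e. P cos θ + μ_s (m g cos θ + P sin θ) = m g sin θ.
Solving, P (cos θ + μ_s sin θ) = m g (sin θ − μ_s cos θ), so P = 3330×0.448/0.9496 = 1570 N.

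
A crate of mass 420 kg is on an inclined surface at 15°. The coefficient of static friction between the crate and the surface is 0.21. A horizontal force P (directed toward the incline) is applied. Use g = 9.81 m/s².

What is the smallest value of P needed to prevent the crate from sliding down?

The crate tends to slide down (tan θ > μ_s), so at the point of impending slip friction acts up-slope at its limit: f = μ_s N.
Perpendicular to the incline: N = m g cos θ + P sin θ.
Along the incline: P cos θ + μ_s N = m g sin θ, i.e. P cos θ + μ_s (m g cos θ + P sin θ) = m g sin θ.
Solving, P (cos θ + μ_s sin θ) = m g (sin θ − μ_s cos θ), so P = 4120×0.05597/1.02 = 226 N.

P_min ≈ 226 N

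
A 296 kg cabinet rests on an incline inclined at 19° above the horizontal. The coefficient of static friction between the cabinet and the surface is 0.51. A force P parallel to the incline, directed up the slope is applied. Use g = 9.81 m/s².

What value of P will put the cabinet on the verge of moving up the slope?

P ≈ 2350 N

At impending motion up the slope, friction acts down-slope at its limit: f = μ_s N.
P is parallel to the surface, so N = m g cos θ = 2750 N.
Along the incline: P = m g sin θ + μ_s N = 945 + 0.51×2750 = 2350 N.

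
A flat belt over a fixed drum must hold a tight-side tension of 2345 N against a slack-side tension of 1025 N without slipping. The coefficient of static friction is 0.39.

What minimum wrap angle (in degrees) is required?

T₂/T₁ = e^{μβ} → β = ln(T₂/T₁)/μ.
β = ln(2345/1025)/0.39 = 0.8276/0.39 = 2.122 rad.
In degrees: β = 2.122 × 180/π = 122°.

β_min ≈ 122°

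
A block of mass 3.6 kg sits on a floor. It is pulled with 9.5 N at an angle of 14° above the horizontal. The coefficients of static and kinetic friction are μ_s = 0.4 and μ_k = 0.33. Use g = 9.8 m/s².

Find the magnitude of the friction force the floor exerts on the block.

N = m g − P sin α = 35.28 − 9.5×sin 14° = 32.98 N.
For equilibrium, f = P cos α = 9.5×cos 14° = 9.218 N.
μ_s N = 0.4 × 32.98 = 13.19 N.
Since 9.218 N does not exceed the limit, the block stays at rest and f = 9.22 N.

f ≈ 9.22 N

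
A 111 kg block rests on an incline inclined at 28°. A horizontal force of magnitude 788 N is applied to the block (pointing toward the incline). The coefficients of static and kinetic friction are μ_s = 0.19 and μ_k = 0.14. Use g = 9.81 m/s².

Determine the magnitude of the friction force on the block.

f ≈ 185 N (down the incline)

Normal direction: N = m g cos θ + P sin θ = 1331 N.
Parallel to the incline: P cos θ − m g sin θ = 695.8 − 511.2 = 184.6 N; the friction needed to balance this is 184.6 N acting down the slope.
Maximum static friction: μ_s N = 0.19 × 1331 = 253 N.
Since 184.6 N is within the 253 N limit, the block stays put and friction is exactly 185 N.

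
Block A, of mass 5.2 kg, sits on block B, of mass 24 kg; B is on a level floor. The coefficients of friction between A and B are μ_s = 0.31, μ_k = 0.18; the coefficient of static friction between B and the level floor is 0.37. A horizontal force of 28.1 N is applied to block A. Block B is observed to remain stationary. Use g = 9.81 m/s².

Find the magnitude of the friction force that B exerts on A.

f ≈ 9.18 N

Between the blocks, N₁ = m_A g = 51.01 N.
Maximum static friction on A from B: μ_s N₁ = 0.31×51.01 = 15.81 N.
Since P = 28.1 N > 15.81 N, A slides on B; the A–B friction is kinetic: f₁ = μ_k N₁ = 0.18×51.01 = 9.18 N.
B experiences an equal 9.18 N forward from A (third law). B is in equilibrium, so the floor supplies f₂ = 9.18 N of static friction (limit μ_s(m_A+m_B)g = 106 N, not exceeded).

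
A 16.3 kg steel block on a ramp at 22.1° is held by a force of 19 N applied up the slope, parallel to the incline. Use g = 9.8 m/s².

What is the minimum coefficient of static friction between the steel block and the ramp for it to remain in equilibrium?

N = m g cos θ = 148 N.
Friction must make up the shortfall along the incline: f = m g sin θ − P = 60.1 − 19 = 41.1 N.
At the threshold f = μ_s N, so μ_s,min = 41.1/148 = 0.278.

μ_s,min ≈ 0.278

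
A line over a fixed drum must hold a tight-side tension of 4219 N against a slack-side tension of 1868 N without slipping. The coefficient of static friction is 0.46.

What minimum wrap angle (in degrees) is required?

T₂/T₁ = e^{μβ} → β = ln(T₂/T₁)/μ.
β = ln(4219/1868)/0.46 = 0.8147/0.46 = 1.771 rad.
In degrees: β = 1.771 × 180/π = 101°.

β_min ≈ 101°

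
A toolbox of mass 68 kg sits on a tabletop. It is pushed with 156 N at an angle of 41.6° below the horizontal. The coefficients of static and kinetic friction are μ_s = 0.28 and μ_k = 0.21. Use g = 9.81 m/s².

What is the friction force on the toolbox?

N = m g + P sin α = 667.1 + 156×sin 41.6° = 770.7 N.
The horizontal driving force is P cos α = 116.7 N, so equilibrium needs friction f = 116.7 N.
The static-friction limit is μ_s N = 215.8 N.
Since 116.7 N does not exceed the limit, the toolbox stays at rest and f = 117 N.

f ≈ 117 N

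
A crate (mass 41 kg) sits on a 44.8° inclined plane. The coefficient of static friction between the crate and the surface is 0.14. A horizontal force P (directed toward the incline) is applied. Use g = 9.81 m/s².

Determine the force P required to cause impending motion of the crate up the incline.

P ≈ 529 N

At impending motion up the slope, friction acts down-slope at its limit: f = μ_s N.
Perpendicular to the incline: N = m g cos θ + P sin θ.
Along the incline: P cos θ = m g sin θ + μ_s N = m g sin θ + μ_s (m g cos θ + P sin θ).
Solving, P (cos θ − μ_s sin θ) = m g (sin θ + μ_s cos θ), so P = 41×9.81×(sin 44.8° + 0.14 cos 44.8°)/(cos 44.8° − 0.14 sin 44.8°) = 402×0.804/0.6109 = 529 N.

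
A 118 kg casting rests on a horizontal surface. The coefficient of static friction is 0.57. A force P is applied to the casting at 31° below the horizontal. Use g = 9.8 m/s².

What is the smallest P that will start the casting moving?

P ≈ 1170 N

N = m g + P sin α (the push presses the casting into the horizontal surface).
At impending slip, P cos α = μ_s N = μ_s (m g + P sin α).
Solving: P (cos α − μ_s sin α) = μ_s m g → P = 0.57×1160/(cos 31° − 0.57 sin 31°) = 659/0.5636 = 1170 N.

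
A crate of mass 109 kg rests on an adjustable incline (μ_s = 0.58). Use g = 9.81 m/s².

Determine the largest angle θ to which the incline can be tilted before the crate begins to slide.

θ_max ≈ 30.1°

At the slip threshold, m g sin θ = μ_s · m g cos θ, so tan θ = μ_s.
θ_max = arctan(0.58) = 30.1°.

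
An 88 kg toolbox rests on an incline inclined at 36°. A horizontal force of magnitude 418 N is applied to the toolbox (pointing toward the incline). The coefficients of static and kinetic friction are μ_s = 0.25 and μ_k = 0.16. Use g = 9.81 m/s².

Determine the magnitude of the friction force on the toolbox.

The horizontal push has a component P sin θ into the surface, so N = m g cos θ + P sin θ = 698.4 + 245.7 = 944.1 N.
Along the incline, the net driving force (taking up-slope positive) is P cos θ − m g sin θ = 338.2 − 507.4 = -169.3 N, so equilibrium requires friction f = 169.3 N (up-slope).
The limit of static friction is μ_s N = 236 N.
|f_req| = 169.3 ≤ 236 N → the toolbox is in equilibrium; friction equals the required value.

f ≈ 169 N (up the incline)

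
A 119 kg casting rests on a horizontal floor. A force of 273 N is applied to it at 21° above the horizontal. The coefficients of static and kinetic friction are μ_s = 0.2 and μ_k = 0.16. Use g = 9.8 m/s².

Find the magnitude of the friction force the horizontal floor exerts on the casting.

The vertical component of P reduces the normal force: N = m g − P sin α = 1166 − 97.83 = 1068 N.
Horizontally, friction must balance P cos α = 254.9 N.
μ_s N = 0.2 × 1068 = 213.7 N.
254.9 > 213.7 N → the casting slides; f = μ_k N = 0.16×1068 = 171 N.

f ≈ 171 N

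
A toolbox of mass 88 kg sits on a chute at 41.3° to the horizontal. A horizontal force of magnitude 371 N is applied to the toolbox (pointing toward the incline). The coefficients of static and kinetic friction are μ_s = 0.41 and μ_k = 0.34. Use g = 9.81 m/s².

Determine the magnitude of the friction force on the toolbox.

Normal direction: N = m g cos θ + P sin θ = 893.4 N.
Parallel to the incline: P cos θ − m g sin θ = 278.7 − 569.8 = -291 N; the friction needed to balance this is 291 N acting up the slope.
The limit of static friction is μ_s N = 366.3 N.
|f_req| = 291 ≤ 366.3 N → the toolbox is in equilibrium; friction equals the required value.

f ≈ 291 N (up the incline)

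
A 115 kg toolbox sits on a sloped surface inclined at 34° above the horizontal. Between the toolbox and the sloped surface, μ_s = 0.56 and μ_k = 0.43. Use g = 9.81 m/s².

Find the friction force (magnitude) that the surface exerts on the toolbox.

The normal reaction is N = m g cos θ = 935.3 N.
For equilibrium along the incline, friction must balance the weight component: f = m g sin θ = 630.9 N up the slope.
The static-friction ceiling is μ_s N = 0.56 × 935.3 = 523.8 N.
|630.9| exceeds 523.8 N, so the toolbox slips down-slope; friction is kinetic, f = μ_k N = 0.43×935.3 = 402 N.

f ≈ 402 N (up the incline)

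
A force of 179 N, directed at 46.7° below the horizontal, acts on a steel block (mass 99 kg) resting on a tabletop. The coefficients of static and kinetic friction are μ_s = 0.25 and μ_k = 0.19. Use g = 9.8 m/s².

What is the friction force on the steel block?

f ≈ 123 N

The vertical component of P adds to the normal force: N = m g + P sin α = 970.2 + 130.3 = 1100 N.
The horizontal driving force is P cos α = 122.8 N, so equilibrium needs friction f = 122.8 N.
μ_s N = 0.25 × 1100 = 275.1 N.
Since 122.8 N does not exceed the limit, the steel block stays at rest and f = 123 N.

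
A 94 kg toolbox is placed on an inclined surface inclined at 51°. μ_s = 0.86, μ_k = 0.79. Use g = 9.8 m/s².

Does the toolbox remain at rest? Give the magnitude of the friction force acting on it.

N = m g cos θ = 580 N.
Down-slope weight component: m g sin θ = 716 N.
μ_s N = 499 N.
716 > 499 N, so it slides; kinetic friction f = μ_k N = 0.79×580 = 458 N.

f ≈ 458 N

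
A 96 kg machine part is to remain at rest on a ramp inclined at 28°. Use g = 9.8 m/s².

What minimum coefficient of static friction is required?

μ_s,min ≈ 0.532

At the slip threshold m g sin θ = μ_s m g cos θ, so μ_s,min = tan θ.
μ_s,min = tan 28° = 0.532.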